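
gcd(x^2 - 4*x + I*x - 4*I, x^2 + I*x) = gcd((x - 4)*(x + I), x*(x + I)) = x + I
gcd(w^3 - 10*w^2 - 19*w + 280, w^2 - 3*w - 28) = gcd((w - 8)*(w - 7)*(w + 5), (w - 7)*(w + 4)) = w - 7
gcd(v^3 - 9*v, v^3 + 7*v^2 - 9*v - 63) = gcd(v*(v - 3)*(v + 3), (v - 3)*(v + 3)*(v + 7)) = v^2 - 9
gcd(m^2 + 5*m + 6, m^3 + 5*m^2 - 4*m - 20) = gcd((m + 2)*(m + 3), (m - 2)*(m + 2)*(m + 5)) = m + 2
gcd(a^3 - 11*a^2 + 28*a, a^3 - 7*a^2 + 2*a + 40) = a - 4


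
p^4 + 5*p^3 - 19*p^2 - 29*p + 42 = (p - 3)*(p - 1)*(p + 2)*(p + 7)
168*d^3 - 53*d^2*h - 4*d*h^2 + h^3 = (-8*d + h)*(-3*d + h)*(7*d + h)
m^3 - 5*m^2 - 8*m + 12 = (m - 6)*(m - 1)*(m + 2)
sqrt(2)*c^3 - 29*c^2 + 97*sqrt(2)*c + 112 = (c - 8*sqrt(2))*(c - 7*sqrt(2))*(sqrt(2)*c + 1)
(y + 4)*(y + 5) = y^2 + 9*y + 20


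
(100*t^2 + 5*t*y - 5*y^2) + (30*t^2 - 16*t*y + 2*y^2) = 130*t^2 - 11*t*y - 3*y^2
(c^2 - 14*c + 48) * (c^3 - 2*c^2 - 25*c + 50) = c^5 - 16*c^4 + 51*c^3 + 304*c^2 - 1900*c + 2400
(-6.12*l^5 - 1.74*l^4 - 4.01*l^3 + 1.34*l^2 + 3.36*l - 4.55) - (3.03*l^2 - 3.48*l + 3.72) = -6.12*l^5 - 1.74*l^4 - 4.01*l^3 - 1.69*l^2 + 6.84*l - 8.27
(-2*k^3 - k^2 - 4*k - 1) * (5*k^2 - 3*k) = -10*k^5 + k^4 - 17*k^3 + 7*k^2 + 3*k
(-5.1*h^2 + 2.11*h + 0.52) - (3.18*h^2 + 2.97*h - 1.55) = -8.28*h^2 - 0.86*h + 2.07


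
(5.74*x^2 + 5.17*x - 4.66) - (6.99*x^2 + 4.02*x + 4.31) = -1.25*x^2 + 1.15*x - 8.97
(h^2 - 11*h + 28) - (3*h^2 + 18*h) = -2*h^2 - 29*h + 28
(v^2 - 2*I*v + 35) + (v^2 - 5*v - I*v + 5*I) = 2*v^2 - 5*v - 3*I*v + 35 + 5*I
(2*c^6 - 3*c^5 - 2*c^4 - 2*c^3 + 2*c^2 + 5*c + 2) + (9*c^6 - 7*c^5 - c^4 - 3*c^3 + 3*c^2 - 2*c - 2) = 11*c^6 - 10*c^5 - 3*c^4 - 5*c^3 + 5*c^2 + 3*c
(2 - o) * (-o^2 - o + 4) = o^3 - o^2 - 6*o + 8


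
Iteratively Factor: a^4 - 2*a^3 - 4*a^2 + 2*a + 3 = (a - 1)*(a^3 - a^2 - 5*a - 3) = (a - 1)*(a + 1)*(a^2 - 2*a - 3) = (a - 3)*(a - 1)*(a + 1)*(a + 1)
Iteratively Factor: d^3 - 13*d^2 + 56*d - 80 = (d - 5)*(d^2 - 8*d + 16) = (d - 5)*(d - 4)*(d - 4)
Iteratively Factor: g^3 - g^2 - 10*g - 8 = (g + 1)*(g^2 - 2*g - 8) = (g - 4)*(g + 1)*(g + 2)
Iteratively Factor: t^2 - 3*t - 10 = (t + 2)*(t - 5)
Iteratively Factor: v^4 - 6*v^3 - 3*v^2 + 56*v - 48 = (v - 1)*(v^3 - 5*v^2 - 8*v + 48) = (v - 1)*(v + 3)*(v^2 - 8*v + 16) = (v - 4)*(v - 1)*(v + 3)*(v - 4)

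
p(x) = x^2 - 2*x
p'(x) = 2*x - 2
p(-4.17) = 25.73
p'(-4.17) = -10.34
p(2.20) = 0.44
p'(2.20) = 2.40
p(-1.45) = 5.00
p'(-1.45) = -4.90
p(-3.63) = 20.44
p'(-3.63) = -9.26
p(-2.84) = 13.75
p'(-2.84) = -7.68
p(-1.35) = 4.52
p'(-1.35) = -4.70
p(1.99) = -0.02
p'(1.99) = 1.98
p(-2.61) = 12.03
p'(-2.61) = -7.22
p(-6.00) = 48.00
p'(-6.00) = -14.00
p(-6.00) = 48.00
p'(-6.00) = -14.00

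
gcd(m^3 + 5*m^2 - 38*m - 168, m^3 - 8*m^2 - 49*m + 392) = m + 7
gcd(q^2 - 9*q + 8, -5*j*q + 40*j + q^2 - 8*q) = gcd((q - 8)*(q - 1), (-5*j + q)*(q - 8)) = q - 8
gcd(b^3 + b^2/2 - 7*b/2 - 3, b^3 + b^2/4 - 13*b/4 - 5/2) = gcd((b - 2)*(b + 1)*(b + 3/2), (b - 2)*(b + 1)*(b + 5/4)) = b^2 - b - 2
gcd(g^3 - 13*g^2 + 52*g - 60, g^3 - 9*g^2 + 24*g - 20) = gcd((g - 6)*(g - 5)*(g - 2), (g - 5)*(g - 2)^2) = g^2 - 7*g + 10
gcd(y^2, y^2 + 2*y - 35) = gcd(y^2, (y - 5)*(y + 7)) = 1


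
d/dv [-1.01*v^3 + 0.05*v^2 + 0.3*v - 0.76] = -3.03*v^2 + 0.1*v + 0.3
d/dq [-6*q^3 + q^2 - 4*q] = -18*q^2 + 2*q - 4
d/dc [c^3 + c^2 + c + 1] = 3*c^2 + 2*c + 1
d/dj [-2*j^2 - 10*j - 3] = -4*j - 10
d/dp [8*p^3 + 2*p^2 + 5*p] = 24*p^2 + 4*p + 5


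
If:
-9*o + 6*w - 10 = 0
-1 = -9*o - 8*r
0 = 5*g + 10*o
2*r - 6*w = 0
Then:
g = 26/15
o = -13/15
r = 11/10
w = 11/30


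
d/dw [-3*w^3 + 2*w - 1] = 2 - 9*w^2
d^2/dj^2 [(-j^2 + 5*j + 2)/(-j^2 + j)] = 4*(-2*j^3 - 3*j^2 + 3*j - 1)/(j^3*(j^3 - 3*j^2 + 3*j - 1))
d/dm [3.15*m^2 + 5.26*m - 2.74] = 6.3*m + 5.26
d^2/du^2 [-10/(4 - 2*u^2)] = 10*(3*u^2 + 2)/(u^2 - 2)^3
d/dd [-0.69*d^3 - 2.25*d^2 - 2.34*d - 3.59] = -2.07*d^2 - 4.5*d - 2.34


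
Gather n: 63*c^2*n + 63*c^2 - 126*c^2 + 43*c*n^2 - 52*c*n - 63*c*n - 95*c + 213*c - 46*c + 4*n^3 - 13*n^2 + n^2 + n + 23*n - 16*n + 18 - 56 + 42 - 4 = -63*c^2 + 72*c + 4*n^3 + n^2*(43*c - 12) + n*(63*c^2 - 115*c + 8)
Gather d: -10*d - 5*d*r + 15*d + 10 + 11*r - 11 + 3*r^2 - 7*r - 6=d*(5 - 5*r) + 3*r^2 + 4*r - 7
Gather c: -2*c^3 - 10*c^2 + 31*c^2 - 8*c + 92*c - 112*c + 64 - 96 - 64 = -2*c^3 + 21*c^2 - 28*c - 96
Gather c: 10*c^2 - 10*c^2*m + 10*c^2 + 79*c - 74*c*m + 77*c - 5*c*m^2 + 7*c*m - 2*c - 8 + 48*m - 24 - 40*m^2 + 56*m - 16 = c^2*(20 - 10*m) + c*(-5*m^2 - 67*m + 154) - 40*m^2 + 104*m - 48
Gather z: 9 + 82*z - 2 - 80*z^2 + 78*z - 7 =-80*z^2 + 160*z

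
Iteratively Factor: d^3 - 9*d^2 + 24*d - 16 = (d - 4)*(d^2 - 5*d + 4) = (d - 4)^2*(d - 1)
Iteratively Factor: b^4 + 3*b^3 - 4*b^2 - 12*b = (b + 2)*(b^3 + b^2 - 6*b) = (b + 2)*(b + 3)*(b^2 - 2*b) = b*(b + 2)*(b + 3)*(b - 2)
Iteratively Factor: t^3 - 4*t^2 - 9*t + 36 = (t - 3)*(t^2 - t - 12) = (t - 4)*(t - 3)*(t + 3)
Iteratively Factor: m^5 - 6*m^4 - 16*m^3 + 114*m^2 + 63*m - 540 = (m + 3)*(m^4 - 9*m^3 + 11*m^2 + 81*m - 180) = (m - 5)*(m + 3)*(m^3 - 4*m^2 - 9*m + 36) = (m - 5)*(m - 4)*(m + 3)*(m^2 - 9) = (m - 5)*(m - 4)*(m - 3)*(m + 3)*(m + 3)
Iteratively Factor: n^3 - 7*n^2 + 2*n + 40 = (n - 4)*(n^2 - 3*n - 10) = (n - 5)*(n - 4)*(n + 2)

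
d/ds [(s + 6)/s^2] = (-s - 12)/s^3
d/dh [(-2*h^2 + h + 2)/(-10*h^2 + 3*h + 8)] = 2*(2*h^2 + 4*h + 1)/(100*h^4 - 60*h^3 - 151*h^2 + 48*h + 64)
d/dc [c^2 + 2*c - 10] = 2*c + 2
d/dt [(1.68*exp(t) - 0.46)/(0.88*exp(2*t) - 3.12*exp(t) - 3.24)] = (-1.4784*exp(2*t) + 0.8096*exp(t) - 6.8784)*exp(t)/(0.7744*exp(4*t) - 5.4912*exp(3*t) + 4.032*exp(2*t) + 20.2176*exp(t) + 10.4976)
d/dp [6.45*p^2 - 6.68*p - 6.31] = 12.9*p - 6.68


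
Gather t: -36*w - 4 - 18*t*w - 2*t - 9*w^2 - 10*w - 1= t*(-18*w - 2) - 9*w^2 - 46*w - 5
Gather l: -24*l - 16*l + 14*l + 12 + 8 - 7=13 - 26*l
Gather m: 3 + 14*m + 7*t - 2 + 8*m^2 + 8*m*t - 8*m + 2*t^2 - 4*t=8*m^2 + m*(8*t + 6) + 2*t^2 + 3*t + 1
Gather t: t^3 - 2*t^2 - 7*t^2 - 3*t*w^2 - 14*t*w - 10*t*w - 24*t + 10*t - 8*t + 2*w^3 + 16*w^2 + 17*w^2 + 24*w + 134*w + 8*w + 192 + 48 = t^3 - 9*t^2 + t*(-3*w^2 - 24*w - 22) + 2*w^3 + 33*w^2 + 166*w + 240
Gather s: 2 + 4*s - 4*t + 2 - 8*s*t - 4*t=s*(4 - 8*t) - 8*t + 4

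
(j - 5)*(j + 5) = j^2 - 25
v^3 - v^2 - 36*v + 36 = (v - 6)*(v - 1)*(v + 6)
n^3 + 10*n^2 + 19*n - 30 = (n - 1)*(n + 5)*(n + 6)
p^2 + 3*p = p*(p + 3)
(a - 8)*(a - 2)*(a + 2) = a^3 - 8*a^2 - 4*a + 32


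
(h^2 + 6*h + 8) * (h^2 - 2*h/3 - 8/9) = h^4 + 16*h^3/3 + 28*h^2/9 - 32*h/3 - 64/9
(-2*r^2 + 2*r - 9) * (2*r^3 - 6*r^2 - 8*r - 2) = -4*r^5 + 16*r^4 - 14*r^3 + 42*r^2 + 68*r + 18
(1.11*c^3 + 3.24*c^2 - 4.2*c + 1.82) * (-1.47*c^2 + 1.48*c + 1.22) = -1.6317*c^5 - 3.12*c^4 + 12.3234*c^3 - 4.9386*c^2 - 2.4304*c + 2.2204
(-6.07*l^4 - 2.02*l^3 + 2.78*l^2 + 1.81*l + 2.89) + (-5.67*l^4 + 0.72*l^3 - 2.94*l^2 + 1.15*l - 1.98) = -11.74*l^4 - 1.3*l^3 - 0.16*l^2 + 2.96*l + 0.91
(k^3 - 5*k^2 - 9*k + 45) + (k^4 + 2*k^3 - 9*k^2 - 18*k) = k^4 + 3*k^3 - 14*k^2 - 27*k + 45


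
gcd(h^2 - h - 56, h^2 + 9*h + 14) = h + 7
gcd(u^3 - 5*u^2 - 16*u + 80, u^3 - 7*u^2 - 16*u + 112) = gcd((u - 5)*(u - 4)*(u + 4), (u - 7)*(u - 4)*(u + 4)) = u^2 - 16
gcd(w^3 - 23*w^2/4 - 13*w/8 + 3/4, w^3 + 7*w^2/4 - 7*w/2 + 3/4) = w - 1/4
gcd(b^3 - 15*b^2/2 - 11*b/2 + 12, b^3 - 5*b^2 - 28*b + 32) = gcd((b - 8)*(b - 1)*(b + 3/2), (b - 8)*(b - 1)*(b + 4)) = b^2 - 9*b + 8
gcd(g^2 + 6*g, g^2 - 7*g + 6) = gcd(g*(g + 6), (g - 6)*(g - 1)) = 1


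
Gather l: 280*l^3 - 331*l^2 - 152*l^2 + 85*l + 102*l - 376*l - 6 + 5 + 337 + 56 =280*l^3 - 483*l^2 - 189*l + 392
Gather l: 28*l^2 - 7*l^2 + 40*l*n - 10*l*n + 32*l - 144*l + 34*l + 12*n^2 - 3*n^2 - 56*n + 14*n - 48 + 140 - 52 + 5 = 21*l^2 + l*(30*n - 78) + 9*n^2 - 42*n + 45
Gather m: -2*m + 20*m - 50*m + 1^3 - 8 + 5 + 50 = 48 - 32*m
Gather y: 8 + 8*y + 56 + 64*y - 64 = 72*y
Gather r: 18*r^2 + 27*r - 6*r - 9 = 18*r^2 + 21*r - 9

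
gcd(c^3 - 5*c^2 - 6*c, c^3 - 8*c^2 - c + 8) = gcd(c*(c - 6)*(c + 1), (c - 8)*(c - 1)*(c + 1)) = c + 1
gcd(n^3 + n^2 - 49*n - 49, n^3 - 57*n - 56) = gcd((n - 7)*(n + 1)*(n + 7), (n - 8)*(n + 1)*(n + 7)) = n^2 + 8*n + 7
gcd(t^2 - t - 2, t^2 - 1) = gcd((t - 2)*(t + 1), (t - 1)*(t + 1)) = t + 1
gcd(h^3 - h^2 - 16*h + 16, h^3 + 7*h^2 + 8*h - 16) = h^2 + 3*h - 4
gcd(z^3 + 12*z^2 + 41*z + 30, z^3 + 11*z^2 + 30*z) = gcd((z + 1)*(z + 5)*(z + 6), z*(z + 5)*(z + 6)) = z^2 + 11*z + 30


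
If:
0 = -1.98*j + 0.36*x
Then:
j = 0.181818181818182*x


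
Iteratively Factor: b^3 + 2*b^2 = (b + 2)*(b^2) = b*(b + 2)*(b)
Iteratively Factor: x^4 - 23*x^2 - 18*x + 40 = (x + 2)*(x^3 - 2*x^2 - 19*x + 20) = (x - 5)*(x + 2)*(x^2 + 3*x - 4) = (x - 5)*(x + 2)*(x + 4)*(x - 1)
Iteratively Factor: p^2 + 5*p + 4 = (p + 1)*(p + 4)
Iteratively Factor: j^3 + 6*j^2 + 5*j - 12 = (j + 3)*(j^2 + 3*j - 4) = (j - 1)*(j + 3)*(j + 4)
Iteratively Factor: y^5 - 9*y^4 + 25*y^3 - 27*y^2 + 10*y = (y)*(y^4 - 9*y^3 + 25*y^2 - 27*y + 10) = y*(y - 1)*(y^3 - 8*y^2 + 17*y - 10) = y*(y - 1)^2*(y^2 - 7*y + 10) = y*(y - 5)*(y - 1)^2*(y - 2)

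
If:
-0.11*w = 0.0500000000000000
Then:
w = -0.45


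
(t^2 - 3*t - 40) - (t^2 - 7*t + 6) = 4*t - 46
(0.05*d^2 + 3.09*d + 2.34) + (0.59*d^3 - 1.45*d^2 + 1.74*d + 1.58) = 0.59*d^3 - 1.4*d^2 + 4.83*d + 3.92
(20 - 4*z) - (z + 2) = 18 - 5*z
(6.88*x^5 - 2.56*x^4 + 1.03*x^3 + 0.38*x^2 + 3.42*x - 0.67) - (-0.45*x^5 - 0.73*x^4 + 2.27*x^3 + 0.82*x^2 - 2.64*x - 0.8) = 7.33*x^5 - 1.83*x^4 - 1.24*x^3 - 0.44*x^2 + 6.06*x + 0.13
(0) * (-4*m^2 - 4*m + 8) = 0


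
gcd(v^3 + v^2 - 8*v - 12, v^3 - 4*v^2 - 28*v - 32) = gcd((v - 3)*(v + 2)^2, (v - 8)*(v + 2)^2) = v^2 + 4*v + 4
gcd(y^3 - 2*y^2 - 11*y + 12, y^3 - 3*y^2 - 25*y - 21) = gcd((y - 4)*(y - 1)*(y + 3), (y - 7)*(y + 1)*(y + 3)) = y + 3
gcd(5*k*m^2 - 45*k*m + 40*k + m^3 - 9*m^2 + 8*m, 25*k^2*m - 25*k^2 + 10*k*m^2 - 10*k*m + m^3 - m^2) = 5*k*m - 5*k + m^2 - m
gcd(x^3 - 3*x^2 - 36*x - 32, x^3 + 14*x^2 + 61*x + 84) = x + 4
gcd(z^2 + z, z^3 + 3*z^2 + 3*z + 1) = z + 1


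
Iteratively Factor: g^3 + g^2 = (g)*(g^2 + g) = g*(g + 1)*(g)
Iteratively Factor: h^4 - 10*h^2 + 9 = (h - 1)*(h^3 + h^2 - 9*h - 9) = (h - 1)*(h + 3)*(h^2 - 2*h - 3) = (h - 1)*(h + 1)*(h + 3)*(h - 3)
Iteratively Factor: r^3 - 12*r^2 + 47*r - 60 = (r - 5)*(r^2 - 7*r + 12) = (r - 5)*(r - 3)*(r - 4)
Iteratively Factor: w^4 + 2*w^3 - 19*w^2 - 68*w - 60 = (w - 5)*(w^3 + 7*w^2 + 16*w + 12) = (w - 5)*(w + 2)*(w^2 + 5*w + 6) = (w - 5)*(w + 2)*(w + 3)*(w + 2)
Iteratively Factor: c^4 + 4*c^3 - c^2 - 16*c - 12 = (c + 2)*(c^3 + 2*c^2 - 5*c - 6) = (c + 1)*(c + 2)*(c^2 + c - 6) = (c + 1)*(c + 2)*(c + 3)*(c - 2)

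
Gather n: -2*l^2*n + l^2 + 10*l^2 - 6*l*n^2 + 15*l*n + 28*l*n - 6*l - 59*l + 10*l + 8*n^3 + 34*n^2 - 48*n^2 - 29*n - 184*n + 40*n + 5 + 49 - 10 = 11*l^2 - 55*l + 8*n^3 + n^2*(-6*l - 14) + n*(-2*l^2 + 43*l - 173) + 44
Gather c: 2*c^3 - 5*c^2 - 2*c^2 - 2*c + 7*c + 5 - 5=2*c^3 - 7*c^2 + 5*c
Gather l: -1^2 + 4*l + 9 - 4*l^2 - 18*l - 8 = -4*l^2 - 14*l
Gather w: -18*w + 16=16 - 18*w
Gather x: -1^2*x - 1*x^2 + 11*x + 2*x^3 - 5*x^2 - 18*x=2*x^3 - 6*x^2 - 8*x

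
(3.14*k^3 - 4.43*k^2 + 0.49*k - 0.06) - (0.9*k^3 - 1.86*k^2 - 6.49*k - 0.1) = 2.24*k^3 - 2.57*k^2 + 6.98*k + 0.04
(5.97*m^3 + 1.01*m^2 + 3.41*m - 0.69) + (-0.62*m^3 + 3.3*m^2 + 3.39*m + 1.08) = 5.35*m^3 + 4.31*m^2 + 6.8*m + 0.39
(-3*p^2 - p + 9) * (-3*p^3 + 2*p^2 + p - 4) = 9*p^5 - 3*p^4 - 32*p^3 + 29*p^2 + 13*p - 36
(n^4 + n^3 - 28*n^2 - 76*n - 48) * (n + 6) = n^5 + 7*n^4 - 22*n^3 - 244*n^2 - 504*n - 288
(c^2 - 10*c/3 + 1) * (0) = 0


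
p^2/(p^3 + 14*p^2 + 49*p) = p/(p^2 + 14*p + 49)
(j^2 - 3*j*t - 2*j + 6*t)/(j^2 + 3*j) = (j^2 - 3*j*t - 2*j + 6*t)/(j*(j + 3))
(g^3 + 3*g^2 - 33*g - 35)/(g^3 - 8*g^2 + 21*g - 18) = (g^3 + 3*g^2 - 33*g - 35)/(g^3 - 8*g^2 + 21*g - 18)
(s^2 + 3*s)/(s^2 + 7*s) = (s + 3)/(s + 7)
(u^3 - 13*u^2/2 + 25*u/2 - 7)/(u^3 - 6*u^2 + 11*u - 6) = (u - 7/2)/(u - 3)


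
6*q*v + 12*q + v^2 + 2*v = (6*q + v)*(v + 2)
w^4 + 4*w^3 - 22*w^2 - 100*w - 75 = (w - 5)*(w + 1)*(w + 3)*(w + 5)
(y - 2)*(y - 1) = y^2 - 3*y + 2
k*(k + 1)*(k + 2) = k^3 + 3*k^2 + 2*k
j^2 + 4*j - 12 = (j - 2)*(j + 6)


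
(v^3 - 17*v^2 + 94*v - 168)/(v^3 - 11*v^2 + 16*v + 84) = (v - 4)/(v + 2)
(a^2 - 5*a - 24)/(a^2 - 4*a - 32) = (a + 3)/(a + 4)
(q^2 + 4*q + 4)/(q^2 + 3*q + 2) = (q + 2)/(q + 1)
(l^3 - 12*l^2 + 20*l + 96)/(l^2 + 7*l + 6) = (l^3 - 12*l^2 + 20*l + 96)/(l^2 + 7*l + 6)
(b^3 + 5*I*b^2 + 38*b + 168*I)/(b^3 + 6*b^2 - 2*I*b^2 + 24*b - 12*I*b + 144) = (b + 7*I)/(b + 6)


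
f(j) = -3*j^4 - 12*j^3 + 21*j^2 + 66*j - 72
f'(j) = -12*j^3 - 36*j^2 + 42*j + 66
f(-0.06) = -75.88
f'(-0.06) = 63.35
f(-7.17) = -2971.04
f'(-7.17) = 2337.36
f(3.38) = -463.93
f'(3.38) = -666.69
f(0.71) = -19.61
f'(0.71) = 73.38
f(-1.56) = -96.06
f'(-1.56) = -41.57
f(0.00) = -72.00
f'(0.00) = 66.00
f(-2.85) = -9.66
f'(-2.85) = -68.32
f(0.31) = -49.91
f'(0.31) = 75.20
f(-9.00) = -9900.00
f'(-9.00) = 5520.00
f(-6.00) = -1008.00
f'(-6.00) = 1110.00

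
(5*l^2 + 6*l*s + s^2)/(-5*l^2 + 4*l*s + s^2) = (l + s)/(-l + s)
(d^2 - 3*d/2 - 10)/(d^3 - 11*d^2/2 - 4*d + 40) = 1/(d - 4)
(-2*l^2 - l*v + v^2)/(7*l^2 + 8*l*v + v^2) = (-2*l + v)/(7*l + v)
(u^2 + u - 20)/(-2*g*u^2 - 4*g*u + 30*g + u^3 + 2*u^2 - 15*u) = (u - 4)/(-2*g*u + 6*g + u^2 - 3*u)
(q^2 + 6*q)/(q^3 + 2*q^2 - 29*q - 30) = q/(q^2 - 4*q - 5)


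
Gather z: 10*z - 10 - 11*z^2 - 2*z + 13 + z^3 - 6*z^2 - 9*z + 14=z^3 - 17*z^2 - z + 17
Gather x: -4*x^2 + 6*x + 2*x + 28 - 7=-4*x^2 + 8*x + 21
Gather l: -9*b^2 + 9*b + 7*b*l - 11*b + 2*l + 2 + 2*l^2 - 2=-9*b^2 - 2*b + 2*l^2 + l*(7*b + 2)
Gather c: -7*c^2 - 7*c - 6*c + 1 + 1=-7*c^2 - 13*c + 2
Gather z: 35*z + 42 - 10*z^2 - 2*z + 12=-10*z^2 + 33*z + 54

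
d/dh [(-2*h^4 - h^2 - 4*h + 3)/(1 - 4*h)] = 2*(12*h^4 - 4*h^3 + 2*h^2 - h + 4)/(16*h^2 - 8*h + 1)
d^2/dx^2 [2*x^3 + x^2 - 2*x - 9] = 12*x + 2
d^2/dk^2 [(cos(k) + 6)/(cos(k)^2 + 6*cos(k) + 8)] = (-9*(1 - cos(2*k))^2*cos(k)/4 - 9*(1 - cos(2*k))^2/2 + 349*cos(k) + 12*cos(2*k) - 33*cos(3*k)/2 + cos(5*k)/2 + 270)/((cos(k) + 2)^3*(cos(k) + 4)^3)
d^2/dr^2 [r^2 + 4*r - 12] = 2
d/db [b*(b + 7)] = 2*b + 7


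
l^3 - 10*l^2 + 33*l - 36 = (l - 4)*(l - 3)^2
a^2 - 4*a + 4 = (a - 2)^2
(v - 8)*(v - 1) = v^2 - 9*v + 8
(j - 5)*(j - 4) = j^2 - 9*j + 20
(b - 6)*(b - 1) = b^2 - 7*b + 6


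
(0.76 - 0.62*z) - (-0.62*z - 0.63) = 1.39000000000000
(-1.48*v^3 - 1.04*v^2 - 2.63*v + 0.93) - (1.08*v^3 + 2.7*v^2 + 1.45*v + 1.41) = -2.56*v^3 - 3.74*v^2 - 4.08*v - 0.48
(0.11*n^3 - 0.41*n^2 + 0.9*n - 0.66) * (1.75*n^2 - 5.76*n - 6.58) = 0.1925*n^5 - 1.3511*n^4 + 3.2128*n^3 - 3.6412*n^2 - 2.1204*n + 4.3428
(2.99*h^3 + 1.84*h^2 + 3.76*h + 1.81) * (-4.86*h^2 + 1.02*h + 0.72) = -14.5314*h^5 - 5.8926*h^4 - 14.244*h^3 - 3.6366*h^2 + 4.5534*h + 1.3032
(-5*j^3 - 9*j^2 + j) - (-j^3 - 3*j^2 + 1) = -4*j^3 - 6*j^2 + j - 1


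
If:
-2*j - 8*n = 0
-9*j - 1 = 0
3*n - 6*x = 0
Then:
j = -1/9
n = 1/36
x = 1/72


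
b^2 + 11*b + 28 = (b + 4)*(b + 7)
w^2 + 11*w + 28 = (w + 4)*(w + 7)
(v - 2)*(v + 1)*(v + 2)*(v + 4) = v^4 + 5*v^3 - 20*v - 16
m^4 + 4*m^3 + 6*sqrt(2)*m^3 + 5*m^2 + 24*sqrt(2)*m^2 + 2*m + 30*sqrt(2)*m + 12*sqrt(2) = (m + 1)^2*(m + 2)*(m + 6*sqrt(2))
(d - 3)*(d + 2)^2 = d^3 + d^2 - 8*d - 12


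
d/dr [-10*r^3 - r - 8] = -30*r^2 - 1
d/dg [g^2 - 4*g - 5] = 2*g - 4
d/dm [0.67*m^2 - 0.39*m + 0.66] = 1.34*m - 0.39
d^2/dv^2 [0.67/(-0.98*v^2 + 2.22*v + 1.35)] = (-1.286936*v^2 + 2.915304*v + 0.67*(1.96*v - 2.22)*(3.92*v - 4.44) + 1.77282)/(-0.98*v^2 + 2.22*v + 1.35)^3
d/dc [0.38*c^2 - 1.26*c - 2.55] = 0.76*c - 1.26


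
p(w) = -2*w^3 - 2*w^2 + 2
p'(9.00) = -522.00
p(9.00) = -1618.00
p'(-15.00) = -1290.00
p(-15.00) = 6302.00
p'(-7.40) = -298.96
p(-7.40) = 702.93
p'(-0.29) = 0.66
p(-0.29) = 1.88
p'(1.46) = -18.63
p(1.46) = -8.49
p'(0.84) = -7.59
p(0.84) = -0.60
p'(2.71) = -54.90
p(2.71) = -52.49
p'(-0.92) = -1.40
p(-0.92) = 1.86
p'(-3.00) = -42.00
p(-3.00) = 38.00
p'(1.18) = -13.07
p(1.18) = -4.07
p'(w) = -6*w^2 - 4*w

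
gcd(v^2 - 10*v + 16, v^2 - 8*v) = v - 8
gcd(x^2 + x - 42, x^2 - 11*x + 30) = x - 6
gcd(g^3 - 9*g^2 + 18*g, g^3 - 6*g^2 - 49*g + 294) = g - 6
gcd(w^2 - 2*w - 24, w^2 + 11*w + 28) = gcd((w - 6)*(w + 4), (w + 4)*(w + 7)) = w + 4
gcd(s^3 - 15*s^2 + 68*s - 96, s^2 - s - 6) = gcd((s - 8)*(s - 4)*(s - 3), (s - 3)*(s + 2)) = s - 3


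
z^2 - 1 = (z - 1)*(z + 1)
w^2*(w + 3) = w^3 + 3*w^2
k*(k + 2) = k^2 + 2*k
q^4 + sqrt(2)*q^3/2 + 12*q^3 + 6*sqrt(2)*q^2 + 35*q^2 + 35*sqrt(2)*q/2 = q*(q + 5)*(q + 7)*(q + sqrt(2)/2)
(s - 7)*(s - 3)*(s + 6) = s^3 - 4*s^2 - 39*s + 126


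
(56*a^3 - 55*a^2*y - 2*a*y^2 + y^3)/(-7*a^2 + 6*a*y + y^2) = -8*a + y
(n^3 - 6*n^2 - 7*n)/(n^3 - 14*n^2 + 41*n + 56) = n/(n - 8)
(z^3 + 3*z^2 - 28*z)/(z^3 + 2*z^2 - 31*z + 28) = z/(z - 1)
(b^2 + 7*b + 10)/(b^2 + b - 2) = (b + 5)/(b - 1)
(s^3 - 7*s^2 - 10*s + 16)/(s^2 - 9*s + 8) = s + 2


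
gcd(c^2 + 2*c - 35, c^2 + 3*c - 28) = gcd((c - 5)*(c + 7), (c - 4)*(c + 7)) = c + 7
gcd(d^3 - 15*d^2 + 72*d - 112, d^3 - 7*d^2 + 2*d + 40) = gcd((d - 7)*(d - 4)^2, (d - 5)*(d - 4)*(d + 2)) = d - 4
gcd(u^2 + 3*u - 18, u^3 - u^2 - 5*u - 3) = u - 3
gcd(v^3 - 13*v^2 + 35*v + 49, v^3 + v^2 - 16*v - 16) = v + 1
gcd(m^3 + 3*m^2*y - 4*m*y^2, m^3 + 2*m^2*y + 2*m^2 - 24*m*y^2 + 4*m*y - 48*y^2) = 1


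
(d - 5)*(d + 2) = d^2 - 3*d - 10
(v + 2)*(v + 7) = v^2 + 9*v + 14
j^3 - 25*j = j*(j - 5)*(j + 5)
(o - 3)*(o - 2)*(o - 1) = o^3 - 6*o^2 + 11*o - 6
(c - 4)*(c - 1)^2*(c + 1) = c^4 - 5*c^3 + 3*c^2 + 5*c - 4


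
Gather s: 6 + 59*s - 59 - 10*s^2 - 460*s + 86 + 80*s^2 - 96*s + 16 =70*s^2 - 497*s + 49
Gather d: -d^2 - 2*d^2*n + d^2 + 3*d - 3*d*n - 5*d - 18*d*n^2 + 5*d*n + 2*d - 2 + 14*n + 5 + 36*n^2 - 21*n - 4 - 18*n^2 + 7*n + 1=-2*d^2*n + d*(-18*n^2 + 2*n) + 18*n^2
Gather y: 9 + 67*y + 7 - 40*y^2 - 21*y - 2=-40*y^2 + 46*y + 14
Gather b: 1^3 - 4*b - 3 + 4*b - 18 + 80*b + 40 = 80*b + 20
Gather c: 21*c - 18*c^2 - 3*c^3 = -3*c^3 - 18*c^2 + 21*c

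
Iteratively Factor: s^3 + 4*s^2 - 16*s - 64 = (s - 4)*(s^2 + 8*s + 16) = (s - 4)*(s + 4)*(s + 4)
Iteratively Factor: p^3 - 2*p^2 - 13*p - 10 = (p + 1)*(p^2 - 3*p - 10) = (p - 5)*(p + 1)*(p + 2)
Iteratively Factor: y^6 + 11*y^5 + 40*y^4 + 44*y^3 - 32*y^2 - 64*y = (y - 1)*(y^5 + 12*y^4 + 52*y^3 + 96*y^2 + 64*y) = (y - 1)*(y + 2)*(y^4 + 10*y^3 + 32*y^2 + 32*y) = (y - 1)*(y + 2)*(y + 4)*(y^3 + 6*y^2 + 8*y) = (y - 1)*(y + 2)*(y + 4)^2*(y^2 + 2*y) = y*(y - 1)*(y + 2)*(y + 4)^2*(y + 2)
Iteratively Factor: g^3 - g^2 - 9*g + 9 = (g - 1)*(g^2 - 9) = (g - 1)*(g + 3)*(g - 3)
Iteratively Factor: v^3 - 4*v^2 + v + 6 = (v - 2)*(v^2 - 2*v - 3) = (v - 3)*(v - 2)*(v + 1)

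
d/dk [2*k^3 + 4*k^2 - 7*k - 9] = 6*k^2 + 8*k - 7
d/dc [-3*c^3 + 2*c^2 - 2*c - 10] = -9*c^2 + 4*c - 2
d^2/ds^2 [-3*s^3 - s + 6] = -18*s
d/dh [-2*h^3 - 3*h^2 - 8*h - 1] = -6*h^2 - 6*h - 8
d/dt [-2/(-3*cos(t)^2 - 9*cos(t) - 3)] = 2*(2*cos(t) + 3)*sin(t)/(3*(cos(t)^2 + 3*cos(t) + 1)^2)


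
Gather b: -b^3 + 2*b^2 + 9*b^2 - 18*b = -b^3 + 11*b^2 - 18*b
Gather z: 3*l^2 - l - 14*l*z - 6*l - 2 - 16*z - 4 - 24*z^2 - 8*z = 3*l^2 - 7*l - 24*z^2 + z*(-14*l - 24) - 6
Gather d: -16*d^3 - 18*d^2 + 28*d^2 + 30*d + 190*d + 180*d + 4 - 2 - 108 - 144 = -16*d^3 + 10*d^2 + 400*d - 250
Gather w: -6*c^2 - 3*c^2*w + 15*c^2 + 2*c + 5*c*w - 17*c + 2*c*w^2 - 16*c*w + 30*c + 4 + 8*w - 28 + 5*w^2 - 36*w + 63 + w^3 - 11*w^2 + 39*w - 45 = 9*c^2 + 15*c + w^3 + w^2*(2*c - 6) + w*(-3*c^2 - 11*c + 11) - 6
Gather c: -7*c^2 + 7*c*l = -7*c^2 + 7*c*l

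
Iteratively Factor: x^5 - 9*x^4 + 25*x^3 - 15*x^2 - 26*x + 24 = (x - 3)*(x^4 - 6*x^3 + 7*x^2 + 6*x - 8) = (x - 3)*(x - 1)*(x^3 - 5*x^2 + 2*x + 8) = (x - 3)*(x - 2)*(x - 1)*(x^2 - 3*x - 4) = (x - 4)*(x - 3)*(x - 2)*(x - 1)*(x + 1)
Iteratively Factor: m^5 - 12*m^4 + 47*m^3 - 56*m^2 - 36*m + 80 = (m - 2)*(m^4 - 10*m^3 + 27*m^2 - 2*m - 40) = (m - 2)^2*(m^3 - 8*m^2 + 11*m + 20) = (m - 2)^2*(m + 1)*(m^2 - 9*m + 20) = (m - 4)*(m - 2)^2*(m + 1)*(m - 5)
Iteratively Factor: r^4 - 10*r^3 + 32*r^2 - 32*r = (r - 4)*(r^3 - 6*r^2 + 8*r) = r*(r - 4)*(r^2 - 6*r + 8) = r*(r - 4)^2*(r - 2)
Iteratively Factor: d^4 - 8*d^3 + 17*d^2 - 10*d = (d)*(d^3 - 8*d^2 + 17*d - 10) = d*(d - 5)*(d^2 - 3*d + 2) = d*(d - 5)*(d - 1)*(d - 2)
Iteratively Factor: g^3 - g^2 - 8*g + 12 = (g - 2)*(g^2 + g - 6) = (g - 2)*(g + 3)*(g - 2)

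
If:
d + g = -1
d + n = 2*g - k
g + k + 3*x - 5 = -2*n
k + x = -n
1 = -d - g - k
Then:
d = 2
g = -3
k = 0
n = -8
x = 8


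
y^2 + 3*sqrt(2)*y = y*(y + 3*sqrt(2))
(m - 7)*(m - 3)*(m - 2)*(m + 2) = m^4 - 10*m^3 + 17*m^2 + 40*m - 84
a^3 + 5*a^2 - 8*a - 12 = (a - 2)*(a + 1)*(a + 6)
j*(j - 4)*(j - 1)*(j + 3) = j^4 - 2*j^3 - 11*j^2 + 12*j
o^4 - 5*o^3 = o^3*(o - 5)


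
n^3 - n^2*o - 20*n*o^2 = n*(n - 5*o)*(n + 4*o)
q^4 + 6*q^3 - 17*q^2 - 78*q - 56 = (q - 4)*(q + 1)*(q + 2)*(q + 7)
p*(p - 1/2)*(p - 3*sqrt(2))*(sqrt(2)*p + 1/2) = sqrt(2)*p^4 - 11*p^3/2 - sqrt(2)*p^3/2 - 3*sqrt(2)*p^2/2 + 11*p^2/4 + 3*sqrt(2)*p/4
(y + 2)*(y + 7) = y^2 + 9*y + 14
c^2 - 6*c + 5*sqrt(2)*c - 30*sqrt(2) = (c - 6)*(c + 5*sqrt(2))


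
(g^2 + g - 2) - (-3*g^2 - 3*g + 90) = 4*g^2 + 4*g - 92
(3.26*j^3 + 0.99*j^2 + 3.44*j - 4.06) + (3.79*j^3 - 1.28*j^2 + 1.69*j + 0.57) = 7.05*j^3 - 0.29*j^2 + 5.13*j - 3.49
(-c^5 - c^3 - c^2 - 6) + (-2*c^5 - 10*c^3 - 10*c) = -3*c^5 - 11*c^3 - c^2 - 10*c - 6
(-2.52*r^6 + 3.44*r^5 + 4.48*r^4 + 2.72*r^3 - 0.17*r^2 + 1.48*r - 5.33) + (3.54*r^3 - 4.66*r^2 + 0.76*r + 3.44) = -2.52*r^6 + 3.44*r^5 + 4.48*r^4 + 6.26*r^3 - 4.83*r^2 + 2.24*r - 1.89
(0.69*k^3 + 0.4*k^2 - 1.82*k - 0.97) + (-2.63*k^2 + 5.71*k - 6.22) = 0.69*k^3 - 2.23*k^2 + 3.89*k - 7.19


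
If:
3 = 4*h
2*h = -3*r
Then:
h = 3/4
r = -1/2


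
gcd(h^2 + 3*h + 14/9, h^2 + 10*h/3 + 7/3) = h + 7/3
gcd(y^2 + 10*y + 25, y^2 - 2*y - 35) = y + 5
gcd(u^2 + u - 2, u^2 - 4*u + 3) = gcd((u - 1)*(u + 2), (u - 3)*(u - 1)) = u - 1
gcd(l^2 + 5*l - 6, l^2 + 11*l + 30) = l + 6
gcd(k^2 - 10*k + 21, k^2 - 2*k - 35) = k - 7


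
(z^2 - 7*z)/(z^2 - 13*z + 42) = z/(z - 6)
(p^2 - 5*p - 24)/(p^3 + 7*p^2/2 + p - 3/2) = 2*(p - 8)/(2*p^2 + p - 1)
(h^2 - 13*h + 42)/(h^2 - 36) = (h - 7)/(h + 6)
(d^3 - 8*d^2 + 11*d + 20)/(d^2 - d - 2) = (d^2 - 9*d + 20)/(d - 2)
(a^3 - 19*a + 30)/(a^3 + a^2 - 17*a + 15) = (a - 2)/(a - 1)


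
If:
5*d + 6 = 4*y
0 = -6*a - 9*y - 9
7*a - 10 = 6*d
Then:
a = -10/51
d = -290/153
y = -133/153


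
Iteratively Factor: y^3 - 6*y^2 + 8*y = (y)*(y^2 - 6*y + 8) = y*(y - 2)*(y - 4)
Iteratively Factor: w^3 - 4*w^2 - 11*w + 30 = (w - 5)*(w^2 + w - 6) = (w - 5)*(w - 2)*(w + 3)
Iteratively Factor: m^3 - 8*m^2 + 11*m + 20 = (m + 1)*(m^2 - 9*m + 20) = (m - 4)*(m + 1)*(m - 5)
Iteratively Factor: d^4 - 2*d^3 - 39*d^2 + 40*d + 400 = (d + 4)*(d^3 - 6*d^2 - 15*d + 100) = (d + 4)^2*(d^2 - 10*d + 25) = (d - 5)*(d + 4)^2*(d - 5)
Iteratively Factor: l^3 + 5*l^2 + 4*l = (l + 4)*(l^2 + l) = l*(l + 4)*(l + 1)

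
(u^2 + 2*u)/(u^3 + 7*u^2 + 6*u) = (u + 2)/(u^2 + 7*u + 6)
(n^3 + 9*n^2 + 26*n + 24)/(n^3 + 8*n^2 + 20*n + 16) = (n + 3)/(n + 2)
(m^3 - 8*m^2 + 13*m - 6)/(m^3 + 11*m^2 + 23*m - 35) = (m^2 - 7*m + 6)/(m^2 + 12*m + 35)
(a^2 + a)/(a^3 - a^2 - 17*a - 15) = a/(a^2 - 2*a - 15)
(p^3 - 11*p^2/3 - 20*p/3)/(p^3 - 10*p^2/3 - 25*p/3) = (3*p + 4)/(3*p + 5)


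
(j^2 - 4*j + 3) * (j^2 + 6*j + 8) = j^4 + 2*j^3 - 13*j^2 - 14*j + 24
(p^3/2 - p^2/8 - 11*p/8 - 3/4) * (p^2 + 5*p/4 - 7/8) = p^5/2 + p^4/2 - 63*p^3/32 - 151*p^2/64 + 17*p/64 + 21/32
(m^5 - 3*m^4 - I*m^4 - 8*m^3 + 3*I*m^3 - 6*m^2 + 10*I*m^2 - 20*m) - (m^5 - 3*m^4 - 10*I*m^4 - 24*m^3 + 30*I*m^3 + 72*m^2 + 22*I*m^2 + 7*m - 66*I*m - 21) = 9*I*m^4 + 16*m^3 - 27*I*m^3 - 78*m^2 - 12*I*m^2 - 27*m + 66*I*m + 21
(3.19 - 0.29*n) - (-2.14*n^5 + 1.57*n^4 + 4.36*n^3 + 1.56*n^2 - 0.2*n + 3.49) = 2.14*n^5 - 1.57*n^4 - 4.36*n^3 - 1.56*n^2 - 0.09*n - 0.3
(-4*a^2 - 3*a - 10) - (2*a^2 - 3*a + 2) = -6*a^2 - 12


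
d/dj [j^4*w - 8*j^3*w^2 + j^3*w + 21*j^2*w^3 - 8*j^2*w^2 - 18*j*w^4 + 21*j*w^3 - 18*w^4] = w*(4*j^3 - 24*j^2*w + 3*j^2 + 42*j*w^2 - 16*j*w - 18*w^3 + 21*w^2)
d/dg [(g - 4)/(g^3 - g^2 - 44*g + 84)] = (g^3 - g^2 - 44*g + (g - 4)*(-3*g^2 + 2*g + 44) + 84)/(g^3 - g^2 - 44*g + 84)^2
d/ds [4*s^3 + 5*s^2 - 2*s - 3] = 12*s^2 + 10*s - 2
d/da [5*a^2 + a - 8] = 10*a + 1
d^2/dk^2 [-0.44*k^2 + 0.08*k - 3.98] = -0.880000000000000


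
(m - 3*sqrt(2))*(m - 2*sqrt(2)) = m^2 - 5*sqrt(2)*m + 12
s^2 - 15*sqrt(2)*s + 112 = (s - 8*sqrt(2))*(s - 7*sqrt(2))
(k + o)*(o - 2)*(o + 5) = k*o^2 + 3*k*o - 10*k + o^3 + 3*o^2 - 10*o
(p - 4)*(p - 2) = p^2 - 6*p + 8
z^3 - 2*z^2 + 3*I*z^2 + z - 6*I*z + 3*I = (z - 1)^2*(z + 3*I)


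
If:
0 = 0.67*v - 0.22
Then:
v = 0.33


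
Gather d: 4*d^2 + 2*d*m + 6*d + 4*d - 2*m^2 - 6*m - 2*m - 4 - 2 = 4*d^2 + d*(2*m + 10) - 2*m^2 - 8*m - 6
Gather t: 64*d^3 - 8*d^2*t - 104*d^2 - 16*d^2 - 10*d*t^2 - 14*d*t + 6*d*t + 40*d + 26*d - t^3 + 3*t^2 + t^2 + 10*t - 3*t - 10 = 64*d^3 - 120*d^2 + 66*d - t^3 + t^2*(4 - 10*d) + t*(-8*d^2 - 8*d + 7) - 10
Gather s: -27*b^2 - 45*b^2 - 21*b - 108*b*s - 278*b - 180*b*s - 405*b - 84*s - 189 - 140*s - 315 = -72*b^2 - 704*b + s*(-288*b - 224) - 504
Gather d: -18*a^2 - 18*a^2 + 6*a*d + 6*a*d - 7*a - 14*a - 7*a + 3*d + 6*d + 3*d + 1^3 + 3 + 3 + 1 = -36*a^2 - 28*a + d*(12*a + 12) + 8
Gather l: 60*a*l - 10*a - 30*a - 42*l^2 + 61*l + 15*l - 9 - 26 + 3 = -40*a - 42*l^2 + l*(60*a + 76) - 32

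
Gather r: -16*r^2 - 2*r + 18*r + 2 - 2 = -16*r^2 + 16*r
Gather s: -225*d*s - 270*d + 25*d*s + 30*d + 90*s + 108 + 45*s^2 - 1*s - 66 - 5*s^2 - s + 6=-240*d + 40*s^2 + s*(88 - 200*d) + 48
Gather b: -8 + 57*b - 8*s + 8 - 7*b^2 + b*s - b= -7*b^2 + b*(s + 56) - 8*s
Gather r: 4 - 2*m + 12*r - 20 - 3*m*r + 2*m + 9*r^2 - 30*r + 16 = 9*r^2 + r*(-3*m - 18)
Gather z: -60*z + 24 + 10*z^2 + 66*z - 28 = 10*z^2 + 6*z - 4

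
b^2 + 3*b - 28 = (b - 4)*(b + 7)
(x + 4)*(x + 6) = x^2 + 10*x + 24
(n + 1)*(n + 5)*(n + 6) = n^3 + 12*n^2 + 41*n + 30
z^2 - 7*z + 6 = (z - 6)*(z - 1)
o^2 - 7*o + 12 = (o - 4)*(o - 3)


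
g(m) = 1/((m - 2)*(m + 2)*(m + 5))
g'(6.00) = 0.00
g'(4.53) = -0.00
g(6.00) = 0.00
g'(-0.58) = 0.03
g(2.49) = 0.06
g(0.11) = -0.05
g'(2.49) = -0.15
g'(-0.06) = 0.01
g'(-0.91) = 0.06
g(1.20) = -0.06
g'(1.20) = -0.05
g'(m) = -1/((m - 2)*(m + 2)*(m + 5)^2) - 1/((m - 2)*(m + 2)^2*(m + 5)) - 1/((m - 2)^2*(m + 2)*(m + 5)) = (-(m - 2)*(m + 2) - (m - 2)*(m + 5) - (m + 2)*(m + 5))/((m - 2)^2*(m + 2)^2*(m + 5)^2)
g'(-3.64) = 0.00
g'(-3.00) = 0.07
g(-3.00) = 0.10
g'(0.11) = 0.01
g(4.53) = 0.01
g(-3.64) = 0.08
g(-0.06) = -0.05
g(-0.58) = -0.06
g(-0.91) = -0.08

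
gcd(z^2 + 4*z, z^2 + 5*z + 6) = 1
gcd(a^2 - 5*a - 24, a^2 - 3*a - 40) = a - 8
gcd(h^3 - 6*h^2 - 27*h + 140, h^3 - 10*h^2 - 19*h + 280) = h^2 - 2*h - 35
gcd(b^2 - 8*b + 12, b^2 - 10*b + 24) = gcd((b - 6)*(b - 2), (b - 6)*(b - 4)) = b - 6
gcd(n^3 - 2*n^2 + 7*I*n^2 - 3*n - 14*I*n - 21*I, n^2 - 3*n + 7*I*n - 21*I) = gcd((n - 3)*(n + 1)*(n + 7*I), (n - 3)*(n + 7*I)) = n^2 + n*(-3 + 7*I) - 21*I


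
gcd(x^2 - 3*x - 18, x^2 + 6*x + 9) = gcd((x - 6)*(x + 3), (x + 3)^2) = x + 3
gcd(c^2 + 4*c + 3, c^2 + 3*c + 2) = c + 1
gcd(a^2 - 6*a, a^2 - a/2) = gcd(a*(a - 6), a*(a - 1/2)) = a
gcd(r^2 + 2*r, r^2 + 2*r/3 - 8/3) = r + 2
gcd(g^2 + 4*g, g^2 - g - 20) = g + 4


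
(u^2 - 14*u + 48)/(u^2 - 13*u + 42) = (u - 8)/(u - 7)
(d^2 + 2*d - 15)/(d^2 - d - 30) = (d - 3)/(d - 6)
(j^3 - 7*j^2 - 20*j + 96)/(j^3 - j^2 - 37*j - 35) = (-j^3 + 7*j^2 + 20*j - 96)/(-j^3 + j^2 + 37*j + 35)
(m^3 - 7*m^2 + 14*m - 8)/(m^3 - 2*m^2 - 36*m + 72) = (m^2 - 5*m + 4)/(m^2 - 36)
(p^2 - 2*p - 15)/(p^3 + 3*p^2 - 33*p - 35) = (p + 3)/(p^2 + 8*p + 7)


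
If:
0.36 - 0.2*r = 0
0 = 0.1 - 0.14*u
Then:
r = 1.80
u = 0.71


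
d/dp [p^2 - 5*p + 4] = 2*p - 5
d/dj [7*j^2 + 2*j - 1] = 14*j + 2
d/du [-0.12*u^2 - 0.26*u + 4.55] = -0.24*u - 0.26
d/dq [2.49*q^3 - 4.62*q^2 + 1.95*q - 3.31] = 7.47*q^2 - 9.24*q + 1.95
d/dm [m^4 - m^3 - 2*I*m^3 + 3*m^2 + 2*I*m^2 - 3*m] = 4*m^3 + m^2*(-3 - 6*I) + m*(6 + 4*I) - 3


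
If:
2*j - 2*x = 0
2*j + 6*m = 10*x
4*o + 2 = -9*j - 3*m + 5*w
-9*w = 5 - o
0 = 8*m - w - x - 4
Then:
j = 153/469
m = 204/469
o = -1228/469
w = -397/469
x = 153/469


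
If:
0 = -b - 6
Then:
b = -6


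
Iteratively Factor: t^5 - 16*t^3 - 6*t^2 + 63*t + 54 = (t - 3)*(t^4 + 3*t^3 - 7*t^2 - 27*t - 18) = (t - 3)*(t + 2)*(t^3 + t^2 - 9*t - 9) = (t - 3)*(t + 2)*(t + 3)*(t^2 - 2*t - 3) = (t - 3)*(t + 1)*(t + 2)*(t + 3)*(t - 3)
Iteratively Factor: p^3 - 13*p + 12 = (p + 4)*(p^2 - 4*p + 3) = (p - 1)*(p + 4)*(p - 3)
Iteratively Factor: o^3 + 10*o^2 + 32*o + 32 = (o + 4)*(o^2 + 6*o + 8) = (o + 4)^2*(o + 2)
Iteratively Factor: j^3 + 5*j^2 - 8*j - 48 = (j + 4)*(j^2 + j - 12) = (j + 4)^2*(j - 3)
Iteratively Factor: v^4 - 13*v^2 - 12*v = (v - 4)*(v^3 + 4*v^2 + 3*v) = (v - 4)*(v + 3)*(v^2 + v) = (v - 4)*(v + 1)*(v + 3)*(v)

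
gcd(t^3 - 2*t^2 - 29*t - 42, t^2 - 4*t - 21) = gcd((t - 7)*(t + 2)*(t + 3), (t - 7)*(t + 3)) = t^2 - 4*t - 21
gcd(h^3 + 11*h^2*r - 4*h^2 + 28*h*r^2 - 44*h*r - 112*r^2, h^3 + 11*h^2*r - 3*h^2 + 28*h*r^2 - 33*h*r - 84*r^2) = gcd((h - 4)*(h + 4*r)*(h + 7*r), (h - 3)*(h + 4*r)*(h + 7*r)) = h^2 + 11*h*r + 28*r^2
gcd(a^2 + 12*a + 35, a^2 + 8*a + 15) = a + 5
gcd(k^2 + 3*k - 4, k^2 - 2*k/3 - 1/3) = k - 1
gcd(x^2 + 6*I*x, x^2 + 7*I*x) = x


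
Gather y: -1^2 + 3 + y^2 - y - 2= y^2 - y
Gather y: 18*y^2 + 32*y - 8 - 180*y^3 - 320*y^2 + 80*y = -180*y^3 - 302*y^2 + 112*y - 8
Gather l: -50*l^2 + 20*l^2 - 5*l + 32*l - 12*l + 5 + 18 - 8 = -30*l^2 + 15*l + 15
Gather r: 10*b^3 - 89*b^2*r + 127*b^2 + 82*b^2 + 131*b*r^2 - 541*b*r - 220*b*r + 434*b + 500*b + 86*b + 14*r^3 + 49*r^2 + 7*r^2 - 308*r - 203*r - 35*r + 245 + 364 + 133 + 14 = 10*b^3 + 209*b^2 + 1020*b + 14*r^3 + r^2*(131*b + 56) + r*(-89*b^2 - 761*b - 546) + 756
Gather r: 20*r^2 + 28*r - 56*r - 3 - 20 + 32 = 20*r^2 - 28*r + 9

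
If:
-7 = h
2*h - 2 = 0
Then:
No Solution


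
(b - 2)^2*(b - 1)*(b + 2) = b^4 - 3*b^3 - 2*b^2 + 12*b - 8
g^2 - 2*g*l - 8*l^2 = (g - 4*l)*(g + 2*l)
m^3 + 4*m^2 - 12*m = m*(m - 2)*(m + 6)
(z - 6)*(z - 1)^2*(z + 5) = z^4 - 3*z^3 - 27*z^2 + 59*z - 30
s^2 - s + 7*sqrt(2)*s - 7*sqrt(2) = (s - 1)*(s + 7*sqrt(2))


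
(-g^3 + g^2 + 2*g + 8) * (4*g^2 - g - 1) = -4*g^5 + 5*g^4 + 8*g^3 + 29*g^2 - 10*g - 8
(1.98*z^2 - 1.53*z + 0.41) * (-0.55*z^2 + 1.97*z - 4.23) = -1.089*z^4 + 4.7421*z^3 - 11.615*z^2 + 7.2796*z - 1.7343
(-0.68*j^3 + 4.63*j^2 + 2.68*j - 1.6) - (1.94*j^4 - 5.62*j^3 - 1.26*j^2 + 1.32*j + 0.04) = -1.94*j^4 + 4.94*j^3 + 5.89*j^2 + 1.36*j - 1.64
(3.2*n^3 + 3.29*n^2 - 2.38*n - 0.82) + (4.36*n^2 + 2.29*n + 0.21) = 3.2*n^3 + 7.65*n^2 - 0.0899999999999999*n - 0.61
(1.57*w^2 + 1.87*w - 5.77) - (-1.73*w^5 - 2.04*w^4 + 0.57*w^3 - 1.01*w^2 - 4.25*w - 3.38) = 1.73*w^5 + 2.04*w^4 - 0.57*w^3 + 2.58*w^2 + 6.12*w - 2.39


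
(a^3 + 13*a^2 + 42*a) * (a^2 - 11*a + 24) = a^5 + 2*a^4 - 77*a^3 - 150*a^2 + 1008*a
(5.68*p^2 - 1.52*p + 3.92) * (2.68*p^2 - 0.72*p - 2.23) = 15.2224*p^4 - 8.1632*p^3 - 1.0664*p^2 + 0.5672*p - 8.7416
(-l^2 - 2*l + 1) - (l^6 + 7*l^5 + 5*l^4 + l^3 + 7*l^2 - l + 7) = -l^6 - 7*l^5 - 5*l^4 - l^3 - 8*l^2 - l - 6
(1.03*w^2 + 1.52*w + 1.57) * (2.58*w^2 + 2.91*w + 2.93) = 2.6574*w^4 + 6.9189*w^3 + 11.4917*w^2 + 9.0223*w + 4.6001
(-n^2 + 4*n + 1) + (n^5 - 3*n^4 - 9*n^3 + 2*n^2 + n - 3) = n^5 - 3*n^4 - 9*n^3 + n^2 + 5*n - 2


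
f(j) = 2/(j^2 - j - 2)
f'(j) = 2*(1 - 2*j)/(j^2 - j - 2)^2 = 2*(1 - 2*j)/(-j^2 + j + 2)^2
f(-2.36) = 0.34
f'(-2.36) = 0.33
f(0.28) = -0.91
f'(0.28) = 0.18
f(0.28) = -0.91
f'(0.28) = 0.18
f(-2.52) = 0.29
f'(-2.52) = 0.26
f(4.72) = 0.13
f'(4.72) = -0.07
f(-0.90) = -6.90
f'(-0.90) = 66.59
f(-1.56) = 1.00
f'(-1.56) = 2.07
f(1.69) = -2.40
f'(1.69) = -6.85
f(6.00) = 0.07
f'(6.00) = -0.03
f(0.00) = -1.00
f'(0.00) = 0.50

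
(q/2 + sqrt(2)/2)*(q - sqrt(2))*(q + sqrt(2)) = q^3/2 + sqrt(2)*q^2/2 - q - sqrt(2)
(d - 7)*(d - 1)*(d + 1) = d^3 - 7*d^2 - d + 7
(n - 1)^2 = n^2 - 2*n + 1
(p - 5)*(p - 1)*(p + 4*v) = p^3 + 4*p^2*v - 6*p^2 - 24*p*v + 5*p + 20*v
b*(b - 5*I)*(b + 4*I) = b^3 - I*b^2 + 20*b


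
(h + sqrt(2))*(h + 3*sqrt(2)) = h^2 + 4*sqrt(2)*h + 6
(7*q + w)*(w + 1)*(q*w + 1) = 7*q^2*w^2 + 7*q^2*w + q*w^3 + q*w^2 + 7*q*w + 7*q + w^2 + w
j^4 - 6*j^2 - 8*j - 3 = (j - 3)*(j + 1)^3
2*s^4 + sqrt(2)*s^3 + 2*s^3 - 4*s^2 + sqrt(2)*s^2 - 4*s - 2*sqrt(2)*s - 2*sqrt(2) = (s - sqrt(2))*(s + sqrt(2))*(sqrt(2)*s + 1)*(sqrt(2)*s + sqrt(2))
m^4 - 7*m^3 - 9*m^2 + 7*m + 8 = (m - 8)*(m - 1)*(m + 1)^2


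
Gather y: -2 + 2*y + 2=2*y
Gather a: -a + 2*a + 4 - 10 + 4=a - 2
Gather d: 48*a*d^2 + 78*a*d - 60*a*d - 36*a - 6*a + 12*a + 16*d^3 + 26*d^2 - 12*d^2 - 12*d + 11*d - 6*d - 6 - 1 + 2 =-30*a + 16*d^3 + d^2*(48*a + 14) + d*(18*a - 7) - 5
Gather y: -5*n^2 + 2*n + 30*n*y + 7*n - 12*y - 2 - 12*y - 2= -5*n^2 + 9*n + y*(30*n - 24) - 4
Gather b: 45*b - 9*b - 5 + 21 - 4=36*b + 12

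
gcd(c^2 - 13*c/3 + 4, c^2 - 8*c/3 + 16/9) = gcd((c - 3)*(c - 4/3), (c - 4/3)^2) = c - 4/3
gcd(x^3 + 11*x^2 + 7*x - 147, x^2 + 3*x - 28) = x + 7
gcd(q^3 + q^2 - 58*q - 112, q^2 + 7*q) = q + 7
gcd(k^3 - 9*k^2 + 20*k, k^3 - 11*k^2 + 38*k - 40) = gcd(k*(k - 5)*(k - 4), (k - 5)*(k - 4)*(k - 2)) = k^2 - 9*k + 20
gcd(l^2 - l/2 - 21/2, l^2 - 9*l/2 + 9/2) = 1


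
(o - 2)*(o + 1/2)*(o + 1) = o^3 - o^2/2 - 5*o/2 - 1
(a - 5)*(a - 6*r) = a^2 - 6*a*r - 5*a + 30*r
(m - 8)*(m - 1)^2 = m^3 - 10*m^2 + 17*m - 8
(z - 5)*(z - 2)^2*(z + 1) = z^4 - 8*z^3 + 15*z^2 + 4*z - 20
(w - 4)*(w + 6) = w^2 + 2*w - 24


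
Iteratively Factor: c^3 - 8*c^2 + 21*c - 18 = (c - 2)*(c^2 - 6*c + 9) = (c - 3)*(c - 2)*(c - 3)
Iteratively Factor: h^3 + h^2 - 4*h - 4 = (h + 2)*(h^2 - h - 2) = (h - 2)*(h + 2)*(h + 1)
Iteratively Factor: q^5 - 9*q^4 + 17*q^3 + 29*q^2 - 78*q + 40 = (q + 2)*(q^4 - 11*q^3 + 39*q^2 - 49*q + 20) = (q - 1)*(q + 2)*(q^3 - 10*q^2 + 29*q - 20) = (q - 4)*(q - 1)*(q + 2)*(q^2 - 6*q + 5) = (q - 4)*(q - 1)^2*(q + 2)*(q - 5)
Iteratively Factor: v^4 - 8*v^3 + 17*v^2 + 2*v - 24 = (v - 3)*(v^3 - 5*v^2 + 2*v + 8) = (v - 3)*(v - 2)*(v^2 - 3*v - 4) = (v - 3)*(v - 2)*(v + 1)*(v - 4)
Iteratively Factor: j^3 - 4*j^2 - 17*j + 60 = (j - 5)*(j^2 + j - 12) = (j - 5)*(j + 4)*(j - 3)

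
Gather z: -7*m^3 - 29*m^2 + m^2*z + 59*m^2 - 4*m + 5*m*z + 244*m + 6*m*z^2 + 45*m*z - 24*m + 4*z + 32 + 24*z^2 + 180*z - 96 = -7*m^3 + 30*m^2 + 216*m + z^2*(6*m + 24) + z*(m^2 + 50*m + 184) - 64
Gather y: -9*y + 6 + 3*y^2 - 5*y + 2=3*y^2 - 14*y + 8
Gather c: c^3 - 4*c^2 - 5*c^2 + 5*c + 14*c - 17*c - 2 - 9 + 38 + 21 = c^3 - 9*c^2 + 2*c + 48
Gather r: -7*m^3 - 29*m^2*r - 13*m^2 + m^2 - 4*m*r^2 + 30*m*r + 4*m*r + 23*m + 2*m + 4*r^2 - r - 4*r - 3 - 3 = -7*m^3 - 12*m^2 + 25*m + r^2*(4 - 4*m) + r*(-29*m^2 + 34*m - 5) - 6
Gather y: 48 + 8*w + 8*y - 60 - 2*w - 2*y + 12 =6*w + 6*y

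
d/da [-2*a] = -2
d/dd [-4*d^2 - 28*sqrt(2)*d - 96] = -8*d - 28*sqrt(2)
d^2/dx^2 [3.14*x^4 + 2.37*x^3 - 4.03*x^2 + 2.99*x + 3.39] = 37.68*x^2 + 14.22*x - 8.06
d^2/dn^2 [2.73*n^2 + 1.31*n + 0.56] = 5.46000000000000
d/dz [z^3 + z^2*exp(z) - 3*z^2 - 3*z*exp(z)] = z^2*exp(z) + 3*z^2 - z*exp(z) - 6*z - 3*exp(z)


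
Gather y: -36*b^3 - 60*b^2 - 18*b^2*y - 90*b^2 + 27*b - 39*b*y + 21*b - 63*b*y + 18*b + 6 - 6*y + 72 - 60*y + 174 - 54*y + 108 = -36*b^3 - 150*b^2 + 66*b + y*(-18*b^2 - 102*b - 120) + 360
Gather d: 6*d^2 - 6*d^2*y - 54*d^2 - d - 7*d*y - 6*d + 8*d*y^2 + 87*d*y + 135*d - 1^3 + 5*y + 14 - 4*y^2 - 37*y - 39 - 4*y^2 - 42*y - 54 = d^2*(-6*y - 48) + d*(8*y^2 + 80*y + 128) - 8*y^2 - 74*y - 80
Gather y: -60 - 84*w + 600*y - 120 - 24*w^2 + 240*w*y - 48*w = -24*w^2 - 132*w + y*(240*w + 600) - 180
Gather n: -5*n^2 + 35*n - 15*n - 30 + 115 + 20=-5*n^2 + 20*n + 105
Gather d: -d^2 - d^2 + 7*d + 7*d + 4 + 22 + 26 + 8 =-2*d^2 + 14*d + 60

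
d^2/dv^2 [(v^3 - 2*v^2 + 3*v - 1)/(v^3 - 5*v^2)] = 2*(3*v^4 + 9*v^3 - 51*v^2 + 115*v - 75)/(v^4*(v^3 - 15*v^2 + 75*v - 125))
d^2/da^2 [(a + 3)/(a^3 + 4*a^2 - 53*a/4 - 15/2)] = 8*((a + 3)*(12*a^2 + 32*a - 53)^2 + (-12*a^2 - 32*a - 4*(a + 3)*(3*a + 4) + 53)*(4*a^3 + 16*a^2 - 53*a - 30))/(4*a^3 + 16*a^2 - 53*a - 30)^3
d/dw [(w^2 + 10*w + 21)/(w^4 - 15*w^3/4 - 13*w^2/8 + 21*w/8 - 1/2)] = 8*(-16*w^5 - 210*w^4 - 72*w^3 + 2041*w^2 + 538*w - 481)/(64*w^8 - 480*w^7 + 692*w^6 + 1116*w^5 - 1155*w^4 - 306*w^3 + 545*w^2 - 168*w + 16)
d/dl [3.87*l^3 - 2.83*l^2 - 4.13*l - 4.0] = 11.61*l^2 - 5.66*l - 4.13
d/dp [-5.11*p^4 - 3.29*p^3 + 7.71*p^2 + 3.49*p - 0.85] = -20.44*p^3 - 9.87*p^2 + 15.42*p + 3.49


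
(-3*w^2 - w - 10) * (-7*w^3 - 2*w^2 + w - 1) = 21*w^5 + 13*w^4 + 69*w^3 + 22*w^2 - 9*w + 10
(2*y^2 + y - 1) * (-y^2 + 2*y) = -2*y^4 + 3*y^3 + 3*y^2 - 2*y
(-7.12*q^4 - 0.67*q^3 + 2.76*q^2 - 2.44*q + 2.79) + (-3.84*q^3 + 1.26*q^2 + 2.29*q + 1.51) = -7.12*q^4 - 4.51*q^3 + 4.02*q^2 - 0.15*q + 4.3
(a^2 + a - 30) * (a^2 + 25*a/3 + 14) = a^4 + 28*a^3/3 - 23*a^2/3 - 236*a - 420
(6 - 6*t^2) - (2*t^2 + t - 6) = -8*t^2 - t + 12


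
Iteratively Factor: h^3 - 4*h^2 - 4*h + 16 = (h - 4)*(h^2 - 4) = (h - 4)*(h + 2)*(h - 2)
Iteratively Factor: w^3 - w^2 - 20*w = (w - 5)*(w^2 + 4*w) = w*(w - 5)*(w + 4)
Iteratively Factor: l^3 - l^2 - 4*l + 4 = (l + 2)*(l^2 - 3*l + 2) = (l - 2)*(l + 2)*(l - 1)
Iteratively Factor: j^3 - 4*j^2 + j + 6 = (j - 2)*(j^2 - 2*j - 3) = (j - 2)*(j + 1)*(j - 3)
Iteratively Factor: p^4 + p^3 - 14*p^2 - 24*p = (p + 3)*(p^3 - 2*p^2 - 8*p) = (p - 4)*(p + 3)*(p^2 + 2*p) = p*(p - 4)*(p + 3)*(p + 2)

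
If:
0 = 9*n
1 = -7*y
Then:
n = 0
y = -1/7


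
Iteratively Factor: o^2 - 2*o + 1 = (o - 1)*(o - 1)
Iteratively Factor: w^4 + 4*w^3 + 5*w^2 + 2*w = (w + 1)*(w^3 + 3*w^2 + 2*w) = w*(w + 1)*(w^2 + 3*w + 2) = w*(w + 1)*(w + 2)*(w + 1)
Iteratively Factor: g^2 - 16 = (g + 4)*(g - 4)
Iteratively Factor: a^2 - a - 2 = (a + 1)*(a - 2)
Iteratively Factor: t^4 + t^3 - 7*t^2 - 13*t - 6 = (t - 3)*(t^3 + 4*t^2 + 5*t + 2) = (t - 3)*(t + 1)*(t^2 + 3*t + 2) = (t - 3)*(t + 1)^2*(t + 2)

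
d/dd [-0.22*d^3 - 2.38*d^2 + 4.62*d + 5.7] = -0.66*d^2 - 4.76*d + 4.62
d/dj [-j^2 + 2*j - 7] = 2 - 2*j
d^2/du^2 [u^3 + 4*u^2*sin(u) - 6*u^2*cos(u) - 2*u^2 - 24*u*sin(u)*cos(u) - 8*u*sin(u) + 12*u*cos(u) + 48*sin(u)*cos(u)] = -4*u^2*sin(u) + 6*u^2*cos(u) + 32*u*sin(u) + 48*u*sin(2*u) + 4*u*cos(u) + 6*u - 16*sin(u) - 96*sin(2*u) - 28*cos(u) - 48*cos(2*u) - 4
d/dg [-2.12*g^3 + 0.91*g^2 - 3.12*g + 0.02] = -6.36*g^2 + 1.82*g - 3.12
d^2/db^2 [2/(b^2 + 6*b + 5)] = 4*(-b^2 - 6*b + 4*(b + 3)^2 - 5)/(b^2 + 6*b + 5)^3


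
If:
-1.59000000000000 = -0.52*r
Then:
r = 3.06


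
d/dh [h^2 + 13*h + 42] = 2*h + 13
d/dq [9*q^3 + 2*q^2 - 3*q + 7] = 27*q^2 + 4*q - 3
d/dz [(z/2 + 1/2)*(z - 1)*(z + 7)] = 3*z^2/2 + 7*z - 1/2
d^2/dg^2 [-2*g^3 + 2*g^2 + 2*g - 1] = 4 - 12*g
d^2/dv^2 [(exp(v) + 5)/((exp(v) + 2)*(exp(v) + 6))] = (exp(4*v) + 12*exp(3*v) + 48*exp(2*v) - 16*exp(v) - 336)*exp(v)/(exp(6*v) + 24*exp(5*v) + 228*exp(4*v) + 1088*exp(3*v) + 2736*exp(2*v) + 3456*exp(v) + 1728)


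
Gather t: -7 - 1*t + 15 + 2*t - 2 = t + 6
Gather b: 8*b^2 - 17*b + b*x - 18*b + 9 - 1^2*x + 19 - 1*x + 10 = 8*b^2 + b*(x - 35) - 2*x + 38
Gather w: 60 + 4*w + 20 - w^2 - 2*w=-w^2 + 2*w + 80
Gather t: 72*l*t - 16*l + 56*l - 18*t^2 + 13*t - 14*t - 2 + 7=40*l - 18*t^2 + t*(72*l - 1) + 5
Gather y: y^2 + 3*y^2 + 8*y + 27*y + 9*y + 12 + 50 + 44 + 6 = 4*y^2 + 44*y + 112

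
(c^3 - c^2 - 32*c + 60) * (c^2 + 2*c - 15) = c^5 + c^4 - 49*c^3 + 11*c^2 + 600*c - 900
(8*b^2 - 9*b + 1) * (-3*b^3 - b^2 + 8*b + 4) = -24*b^5 + 19*b^4 + 70*b^3 - 41*b^2 - 28*b + 4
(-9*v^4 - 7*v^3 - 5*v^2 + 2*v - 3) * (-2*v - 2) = 18*v^5 + 32*v^4 + 24*v^3 + 6*v^2 + 2*v + 6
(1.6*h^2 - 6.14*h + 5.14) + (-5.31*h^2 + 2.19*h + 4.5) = -3.71*h^2 - 3.95*h + 9.64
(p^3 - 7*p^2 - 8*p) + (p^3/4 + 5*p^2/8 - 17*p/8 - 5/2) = 5*p^3/4 - 51*p^2/8 - 81*p/8 - 5/2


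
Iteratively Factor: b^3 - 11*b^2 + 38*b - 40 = (b - 5)*(b^2 - 6*b + 8) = (b - 5)*(b - 4)*(b - 2)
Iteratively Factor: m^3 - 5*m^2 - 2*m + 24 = (m - 3)*(m^2 - 2*m - 8) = (m - 3)*(m + 2)*(m - 4)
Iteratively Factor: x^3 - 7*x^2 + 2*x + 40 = (x - 5)*(x^2 - 2*x - 8) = (x - 5)*(x - 4)*(x + 2)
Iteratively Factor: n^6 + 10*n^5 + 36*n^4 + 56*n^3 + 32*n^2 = (n + 2)*(n^5 + 8*n^4 + 20*n^3 + 16*n^2) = n*(n + 2)*(n^4 + 8*n^3 + 20*n^2 + 16*n) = n*(n + 2)^2*(n^3 + 6*n^2 + 8*n) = n*(n + 2)^3*(n^2 + 4*n) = n*(n + 2)^3*(n + 4)*(n)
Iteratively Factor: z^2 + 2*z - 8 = (z - 2)*(z + 4)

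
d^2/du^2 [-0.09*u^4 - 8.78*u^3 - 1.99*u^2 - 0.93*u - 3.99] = -1.08*u^2 - 52.68*u - 3.98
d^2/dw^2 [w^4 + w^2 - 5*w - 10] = 12*w^2 + 2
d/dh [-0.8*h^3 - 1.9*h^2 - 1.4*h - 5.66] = -2.4*h^2 - 3.8*h - 1.4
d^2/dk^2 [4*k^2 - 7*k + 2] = 8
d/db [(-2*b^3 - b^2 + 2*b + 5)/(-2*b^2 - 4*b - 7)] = 2*(2*b^4 + 8*b^3 + 25*b^2 + 17*b + 3)/(4*b^4 + 16*b^3 + 44*b^2 + 56*b + 49)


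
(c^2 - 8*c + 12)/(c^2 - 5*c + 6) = (c - 6)/(c - 3)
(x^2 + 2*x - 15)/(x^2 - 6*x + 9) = (x + 5)/(x - 3)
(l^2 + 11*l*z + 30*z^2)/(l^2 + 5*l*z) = (l + 6*z)/l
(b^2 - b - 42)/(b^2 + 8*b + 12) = (b - 7)/(b + 2)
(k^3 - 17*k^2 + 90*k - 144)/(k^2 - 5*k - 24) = (k^2 - 9*k + 18)/(k + 3)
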